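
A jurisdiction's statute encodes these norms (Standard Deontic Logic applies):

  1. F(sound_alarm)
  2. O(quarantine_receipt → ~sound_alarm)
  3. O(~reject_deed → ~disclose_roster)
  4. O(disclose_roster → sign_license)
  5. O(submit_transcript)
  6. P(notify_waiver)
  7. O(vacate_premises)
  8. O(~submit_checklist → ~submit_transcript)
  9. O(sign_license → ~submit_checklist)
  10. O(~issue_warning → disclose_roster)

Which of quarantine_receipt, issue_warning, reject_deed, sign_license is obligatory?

issue_warning

Premise 5 gives O(submit_transcript).
Premise 8 is O(~submit_checklist → ~submit_transcript); contrapositively O(submit_transcript → submit_checklist). Since O(submit_transcript) holds, K gives O(submit_checklist).
The contrapositive of premise 9 (O(sign_license → ~submit_checklist)) is O(submit_checklist → ~sign_license), and O(submit_checklist) is already established, so O(~sign_license).
Premise 4, O(disclose_roster → sign_license), contraposes to O(~sign_license → ~disclose_roster); with O(~sign_license) we get O(~disclose_roster).
The contrapositive of premise 10 (O(~issue_warning → disclose_roster)) is O(~disclose_roster → issue_warning), and O(~disclose_roster) is already established, so O(issue_warning).
So O(issue_warning) holds — issue_warning is obligatory. None of the other listed options is made obligatory by any chain of premises.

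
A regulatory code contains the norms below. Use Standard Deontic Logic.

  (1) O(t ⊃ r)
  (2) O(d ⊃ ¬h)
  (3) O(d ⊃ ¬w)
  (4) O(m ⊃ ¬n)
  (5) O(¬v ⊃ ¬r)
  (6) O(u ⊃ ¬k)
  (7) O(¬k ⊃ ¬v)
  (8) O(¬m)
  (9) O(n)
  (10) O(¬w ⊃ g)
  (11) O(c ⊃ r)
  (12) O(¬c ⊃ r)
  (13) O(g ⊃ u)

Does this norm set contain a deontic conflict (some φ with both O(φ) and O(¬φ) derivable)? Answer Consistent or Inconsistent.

Premise 4 is O(m ⊃ ¬n), but O(m) is not derivable from the premises, so it does not yield O(¬n).
So O(¬n) is not derivable, and the apparent clash with O(n) does not arise.
A world satisfying every obligation exists (e.g. c=false, d=false, g=false, h=false, k=true, m=false, n=true, r=true, t=false, u=false, v=true, w=true); no atom is both obligatory and forbidden, so the set is consistent.

Consistent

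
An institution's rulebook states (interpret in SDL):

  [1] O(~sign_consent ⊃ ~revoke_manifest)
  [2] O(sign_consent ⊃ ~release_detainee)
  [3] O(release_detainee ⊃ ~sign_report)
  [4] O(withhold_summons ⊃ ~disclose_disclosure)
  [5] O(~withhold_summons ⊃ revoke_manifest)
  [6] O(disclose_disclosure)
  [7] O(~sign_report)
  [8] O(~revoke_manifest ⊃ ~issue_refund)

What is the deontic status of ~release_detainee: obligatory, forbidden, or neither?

Premise 6 gives O(disclose_disclosure).
The contrapositive of premise 4 (O(withhold_summons ⊃ ~disclose_disclosure)) is O(disclose_disclosure ⊃ ~withhold_summons), and O(disclose_disclosure) is already established, so O(~withhold_summons).
With premise 5, O(~withhold_summons ⊃ revoke_manifest), the K-axiom yields O(revoke_manifest).
Premise 1 is O(~sign_consent ⊃ ~revoke_manifest); contrapositively O(revoke_manifest ⊃ sign_consent). Since O(revoke_manifest) holds, K gives O(sign_consent).
With premise 2, O(sign_consent ⊃ ~release_detainee), the K-axiom yields O(~release_detainee).
Premises 3, 7, 8 do not contribute to this derivation.
Hence ~release_detainee is obligatory.

Obligatory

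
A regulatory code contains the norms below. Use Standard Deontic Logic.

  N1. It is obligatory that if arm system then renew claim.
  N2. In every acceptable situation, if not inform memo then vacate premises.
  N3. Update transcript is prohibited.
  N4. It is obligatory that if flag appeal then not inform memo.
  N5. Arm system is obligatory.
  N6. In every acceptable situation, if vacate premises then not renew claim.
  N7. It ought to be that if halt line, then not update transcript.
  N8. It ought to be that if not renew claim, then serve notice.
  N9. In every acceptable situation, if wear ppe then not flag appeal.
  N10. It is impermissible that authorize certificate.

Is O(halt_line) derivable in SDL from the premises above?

No

Premise 7 is O(halt_line → ¬update_transcript); even if O(¬update_transcript) held, inferring O(halt_line) would be affirming the consequent — invalid.
No other premise forces O(halt_line). An ideal world satisfying every premise can still have halt_line false, so O(halt_line) is not derivable.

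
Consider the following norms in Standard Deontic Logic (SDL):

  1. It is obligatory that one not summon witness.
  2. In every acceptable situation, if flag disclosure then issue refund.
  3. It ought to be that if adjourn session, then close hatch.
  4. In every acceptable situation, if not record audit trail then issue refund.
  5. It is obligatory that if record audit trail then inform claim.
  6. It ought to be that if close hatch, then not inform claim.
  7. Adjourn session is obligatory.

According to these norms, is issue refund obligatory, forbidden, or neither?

Premise 7 states O(adjourn_session) outright.
Applying K to premise 3 (O(adjourn_session → close_hatch)) and O(adjourn_session) yields O(close_hatch).
From O(close_hatch) and premise 6, O(close_hatch → ¬inform_claim), we obtain O(¬inform_claim).
The contrapositive of premise 5 (O(record_audit_trail → inform_claim)) is O(¬inform_claim → ¬record_audit_trail), and O(¬inform_claim) is already established, so O(¬record_audit_trail).
From O(¬record_audit_trail) and premise 4, O(¬record_audit_trail → issue_refund), we obtain O(issue_refund).
Premises 1, 2 do not contribute to this derivation.
Hence issue_refund is obligatory.

Obligatory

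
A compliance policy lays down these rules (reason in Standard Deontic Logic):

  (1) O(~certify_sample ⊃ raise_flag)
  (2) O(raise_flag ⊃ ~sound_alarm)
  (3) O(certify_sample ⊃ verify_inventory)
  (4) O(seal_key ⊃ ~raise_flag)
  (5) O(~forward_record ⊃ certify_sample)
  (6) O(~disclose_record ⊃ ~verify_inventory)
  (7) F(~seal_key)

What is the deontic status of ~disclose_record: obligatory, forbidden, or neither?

Forbidden

Premise 7 is F(~seal_key), i.e. O(seal_key).
From O(seal_key) and premise 4, O(seal_key ⊃ ~raise_flag), we obtain O(~raise_flag).
The contrapositive of premise 1 (O(~certify_sample ⊃ raise_flag)) is O(~raise_flag ⊃ certify_sample), and O(~raise_flag) is already established, so O(certify_sample).
From O(certify_sample) and premise 3, O(certify_sample ⊃ verify_inventory), we obtain O(verify_inventory).
The contrapositive of premise 6 (O(~disclose_record ⊃ ~verify_inventory)) is O(verify_inventory ⊃ disclose_record), and O(verify_inventory) is already established, so O(disclose_record).
Premises 2, 5 do not contribute to this derivation.
Thus O(disclose_record), which is F(~disclose_record): ~disclose_record is forbidden.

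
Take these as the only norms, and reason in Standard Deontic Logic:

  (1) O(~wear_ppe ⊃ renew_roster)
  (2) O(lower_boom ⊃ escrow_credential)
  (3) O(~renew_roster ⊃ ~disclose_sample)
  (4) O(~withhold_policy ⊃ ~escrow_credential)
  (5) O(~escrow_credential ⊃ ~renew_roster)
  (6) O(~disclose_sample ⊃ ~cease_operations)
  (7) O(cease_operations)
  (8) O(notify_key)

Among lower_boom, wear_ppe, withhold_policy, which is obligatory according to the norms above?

withhold_policy

Premise 7 states O(cease_operations) outright.
The contrapositive of premise 6 (O(~disclose_sample ⊃ ~cease_operations)) is O(cease_operations ⊃ disclose_sample), and O(cease_operations) is already established, so O(disclose_sample).
Premise 3, O(~renew_roster ⊃ ~disclose_sample), contraposes to O(disclose_sample ⊃ renew_roster); with O(disclose_sample) we get O(renew_roster).
The contrapositive of premise 5 (O(~escrow_credential ⊃ ~renew_roster)) is O(renew_roster ⊃ escrow_credential), and O(renew_roster) is already established, so O(escrow_credential).
Premise 4, O(~withhold_policy ⊃ ~escrow_credential), contraposes to O(escrow_credential ⊃ withhold_policy); with O(escrow_credential) we get O(withhold_policy).
So O(withhold_policy) holds — withhold_policy is obligatory. None of the other listed options is made obligatory by any chain of premises.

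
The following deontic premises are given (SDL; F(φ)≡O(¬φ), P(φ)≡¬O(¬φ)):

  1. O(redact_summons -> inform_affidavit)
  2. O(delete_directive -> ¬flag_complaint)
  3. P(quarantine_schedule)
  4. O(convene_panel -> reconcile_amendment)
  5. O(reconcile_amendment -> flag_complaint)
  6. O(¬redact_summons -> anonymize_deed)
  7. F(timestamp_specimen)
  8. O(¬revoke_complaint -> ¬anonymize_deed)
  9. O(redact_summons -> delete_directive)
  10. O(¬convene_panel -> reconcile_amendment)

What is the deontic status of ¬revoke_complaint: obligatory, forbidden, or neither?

By case analysis on convene_panel: premise 4 gives O(convene_panel -> reconcile_amendment) and premise 10 gives O(¬convene_panel -> reconcile_amendment), so O(reconcile_amendment) either way.
From O(reconcile_amendment) and premise 5, O(reconcile_amendment -> flag_complaint), we obtain O(flag_complaint).
Premise 2 is O(delete_directive -> ¬flag_complaint); contrapositively O(flag_complaint -> ¬delete_directive). Since O(flag_complaint) holds, K gives O(¬delete_directive).
Premise 9, O(redact_summons -> delete_directive), contraposes to O(¬delete_directive -> ¬redact_summons); with O(¬delete_directive) we get O(¬redact_summons).
Applying K to premise 6 (O(¬redact_summons -> anonymize_deed)) and O(¬redact_summons) yields O(anonymize_deed).
Premise 8 is O(¬revoke_complaint -> ¬anonymize_deed); contrapositively O(anonymize_deed -> revoke_complaint). Since O(anonymize_deed) holds, K gives O(revoke_complaint).
Premises 1, 3, 7 do not contribute to this derivation.
Thus O(revoke_complaint), which is F(¬revoke_complaint): ¬revoke_complaint is forbidden.

Forbidden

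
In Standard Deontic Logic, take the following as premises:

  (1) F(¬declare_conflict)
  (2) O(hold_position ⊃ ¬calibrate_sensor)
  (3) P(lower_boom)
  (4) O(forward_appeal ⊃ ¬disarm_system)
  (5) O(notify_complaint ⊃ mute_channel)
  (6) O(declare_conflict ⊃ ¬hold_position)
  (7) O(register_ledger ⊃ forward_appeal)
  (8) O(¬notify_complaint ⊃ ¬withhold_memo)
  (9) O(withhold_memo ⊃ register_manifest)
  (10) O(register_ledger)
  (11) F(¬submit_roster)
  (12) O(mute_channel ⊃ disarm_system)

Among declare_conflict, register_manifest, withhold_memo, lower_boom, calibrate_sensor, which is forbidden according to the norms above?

From premise 10 we have O(register_ledger).
With premise 7, O(register_ledger ⊃ forward_appeal), the K-axiom yields O(forward_appeal).
Applying K to premise 4 (O(forward_appeal ⊃ ¬disarm_system)) and O(forward_appeal) yields O(¬disarm_system).
Premise 12, O(mute_channel ⊃ disarm_system), contraposes to O(¬disarm_system ⊃ ¬mute_channel); with O(¬disarm_system) we get O(¬mute_channel).
Premise 5 is O(notify_complaint ⊃ mute_channel); contrapositively O(¬mute_channel ⊃ ¬notify_complaint). Since O(¬mute_channel) holds, K gives O(¬notify_complaint).
With premise 8, O(¬notify_complaint ⊃ ¬withhold_memo), the K-axiom yields O(¬withhold_memo).
So O(¬withhold_memo) holds, i.e. withhold_memo is forbidden. None of the other listed options is forbidden under the premises.

withhold_memo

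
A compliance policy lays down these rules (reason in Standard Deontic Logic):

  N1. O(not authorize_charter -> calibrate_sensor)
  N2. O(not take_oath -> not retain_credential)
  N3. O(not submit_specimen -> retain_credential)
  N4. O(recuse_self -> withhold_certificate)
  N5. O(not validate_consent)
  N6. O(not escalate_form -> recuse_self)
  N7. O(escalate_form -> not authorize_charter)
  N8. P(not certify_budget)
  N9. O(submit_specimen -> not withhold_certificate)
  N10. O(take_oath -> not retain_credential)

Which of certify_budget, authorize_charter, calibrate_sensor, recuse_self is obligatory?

By case analysis on not take_oath: premise 2 gives O(not take_oath -> not retain_credential) and premise 10 gives O(take_oath -> not retain_credential), so O(not retain_credential) either way.
Premise 3 is O(not submit_specimen -> retain_credential); contrapositively O(not retain_credential -> submit_specimen). Since O(not retain_credential) holds, K gives O(submit_specimen).
Premise 9 is O(submit_specimen -> not withhold_certificate); since O(submit_specimen), deontic closure gives O(not withhold_certificate).
Premise 4 is O(recuse_self -> withhold_certificate); contrapositively O(not withhold_certificate -> not recuse_self). Since O(not withhold_certificate) holds, K gives O(not recuse_self).
Premise 6 is O(not escalate_form -> recuse_self); contrapositively O(not recuse_self -> escalate_form). Since O(not recuse_self) holds, K gives O(escalate_form).
Applying K to premise 7 (O(escalate_form -> not authorize_charter)) and O(escalate_form) yields O(not authorize_charter).
Premise 1 is O(not authorize_charter -> calibrate_sensor); since O(not authorize_charter), deontic closure gives O(calibrate_sensor).
So O(calibrate_sensor) holds — calibrate_sensor is obligatory. None of the other listed options is made obligatory by any chain of premises.

calibrate_sensor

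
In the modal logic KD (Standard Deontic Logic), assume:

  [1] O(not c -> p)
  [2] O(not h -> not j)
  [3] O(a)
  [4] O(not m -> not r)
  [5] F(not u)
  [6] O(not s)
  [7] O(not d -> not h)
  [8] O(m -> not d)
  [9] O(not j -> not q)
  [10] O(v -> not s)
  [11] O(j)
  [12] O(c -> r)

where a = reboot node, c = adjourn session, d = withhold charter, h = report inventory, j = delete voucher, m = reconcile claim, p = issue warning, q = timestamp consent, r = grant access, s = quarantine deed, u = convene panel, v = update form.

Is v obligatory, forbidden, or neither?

Premise 10 is O(v -> not s); even if O(not s) held, inferring O(v) would be affirming the consequent — invalid.
No premise or chain of K-axiom applications forces O(v), and none forces O(not v). So v is neither obligatory nor forbidden under these norms.

Neither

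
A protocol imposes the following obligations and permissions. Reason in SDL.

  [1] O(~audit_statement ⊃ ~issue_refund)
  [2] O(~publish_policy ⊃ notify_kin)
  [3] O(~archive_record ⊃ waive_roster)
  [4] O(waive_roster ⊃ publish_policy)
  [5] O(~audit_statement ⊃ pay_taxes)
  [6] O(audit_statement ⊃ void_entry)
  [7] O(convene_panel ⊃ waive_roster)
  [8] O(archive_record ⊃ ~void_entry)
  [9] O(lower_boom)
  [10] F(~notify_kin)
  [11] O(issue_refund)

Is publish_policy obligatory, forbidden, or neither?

Premise 11 states O(issue_refund) outright.
The contrapositive of premise 1 (O(~audit_statement ⊃ ~issue_refund)) is O(issue_refund ⊃ audit_statement), and O(issue_refund) is already established, so O(audit_statement).
Premise 6 is O(audit_statement ⊃ void_entry); since O(audit_statement), deontic closure gives O(void_entry).
Premise 8 is O(archive_record ⊃ ~void_entry); contrapositively O(void_entry ⊃ ~archive_record). Since O(void_entry) holds, K gives O(~archive_record).
Applying K to premise 3 (O(~archive_record ⊃ waive_roster)) and O(~archive_record) yields O(waive_roster).
From O(waive_roster) and premise 4, O(waive_roster ⊃ publish_policy), we obtain O(publish_policy).
Premises 2, 5, 7, 9, 10 do not contribute to this derivation.
Hence publish_policy is obligatory.

Obligatory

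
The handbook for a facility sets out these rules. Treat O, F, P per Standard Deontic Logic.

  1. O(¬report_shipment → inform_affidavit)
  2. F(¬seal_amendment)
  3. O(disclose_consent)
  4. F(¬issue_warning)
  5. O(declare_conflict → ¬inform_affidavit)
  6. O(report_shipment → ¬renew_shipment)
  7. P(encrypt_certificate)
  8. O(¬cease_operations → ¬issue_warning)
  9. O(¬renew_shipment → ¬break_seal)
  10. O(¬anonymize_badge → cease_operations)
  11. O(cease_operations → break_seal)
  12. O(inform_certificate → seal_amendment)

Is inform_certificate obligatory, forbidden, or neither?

Premise 12 is O(inform_certificate → seal_amendment); even if O(seal_amendment) held, inferring O(inform_certificate) would be affirming the consequent — invalid.
No premise or chain of K-axiom applications forces O(inform_certificate), and none forces O(¬inform_certificate). So inform_certificate is neither obligatory nor forbidden under these norms.

Neither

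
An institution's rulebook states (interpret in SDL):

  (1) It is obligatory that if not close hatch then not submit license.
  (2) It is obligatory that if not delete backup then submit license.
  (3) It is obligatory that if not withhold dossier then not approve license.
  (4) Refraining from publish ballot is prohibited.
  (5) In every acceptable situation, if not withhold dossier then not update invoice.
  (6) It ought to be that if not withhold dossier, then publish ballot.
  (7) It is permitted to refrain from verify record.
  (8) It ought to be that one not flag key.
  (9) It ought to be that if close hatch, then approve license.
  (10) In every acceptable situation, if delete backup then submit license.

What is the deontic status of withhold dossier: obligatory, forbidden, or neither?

Obligatory

Premises 2 and 10 are O(¬delete_backup → submit_license) and O(delete_backup → submit_license); every ideal world satisfies ¬delete_backup or delete_backup, so in either case submit_license holds — hence O(submit_license).
Premise 1, O(¬close_hatch → ¬submit_license), contraposes to O(submit_license → close_hatch); with O(submit_license) we get O(close_hatch).
With premise 9, O(close_hatch → approve_license), the K-axiom yields O(approve_license).
Premise 3, O(¬withhold_dossier → ¬approve_license), contraposes to O(approve_license → withhold_dossier); with O(approve_license) we get O(withhold_dossier).
Premises 4, 5, 6, 7, 8 do not contribute to this derivation.
Hence withhold_dossier is obligatory.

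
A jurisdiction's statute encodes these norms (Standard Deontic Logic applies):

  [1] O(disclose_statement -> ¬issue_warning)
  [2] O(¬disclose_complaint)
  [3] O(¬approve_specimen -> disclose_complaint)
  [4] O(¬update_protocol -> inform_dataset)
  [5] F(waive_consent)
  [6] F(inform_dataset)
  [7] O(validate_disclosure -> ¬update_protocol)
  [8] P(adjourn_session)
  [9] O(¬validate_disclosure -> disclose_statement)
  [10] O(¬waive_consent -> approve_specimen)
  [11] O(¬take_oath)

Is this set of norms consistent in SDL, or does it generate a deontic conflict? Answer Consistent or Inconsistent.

Premise 3 is O(¬approve_specimen -> disclose_complaint), but O(¬approve_specimen) is not derivable from the premises, so it does not yield O(disclose_complaint).
So O(disclose_complaint) is not derivable, and the apparent clash with O(¬disclose_complaint) does not arise.
A world satisfying every obligation exists (e.g. adjourn_session=false, approve_specimen=true, disclose_complaint=false, disclose_statement=true, inform_dataset=false, issue_warning=false, take_oath=false, update_protocol=true, validate_disclosure=false, waive_consent=false); no atom is both obligatory and forbidden, so the set is consistent.

Consistent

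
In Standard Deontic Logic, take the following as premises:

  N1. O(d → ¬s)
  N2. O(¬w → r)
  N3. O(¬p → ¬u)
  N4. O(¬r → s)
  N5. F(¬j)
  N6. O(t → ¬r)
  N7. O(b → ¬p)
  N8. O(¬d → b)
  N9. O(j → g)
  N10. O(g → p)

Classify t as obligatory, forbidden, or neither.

Forbidden

Premise 5, F(¬j), is equivalent to O(j).
From O(j) and premise 9, O(j → g), we obtain O(g).
Applying K to premise 10 (O(g → p)) and O(g) yields O(p).
Premise 7, O(b → ¬p), contraposes to O(p → ¬b); with O(p) we get O(¬b).
Premise 8 is O(¬d → b); contrapositively O(¬b → d). Since O(¬b) holds, K gives O(d).
From O(d) and premise 1, O(d → ¬s), we obtain O(¬s).
The contrapositive of premise 4 (O(¬r → s)) is O(¬s → r), and O(¬s) is already established, so O(r).
The contrapositive of premise 6 (O(t → ¬r)) is O(r → ¬t), and O(r) is already established, so O(¬t).
Premises 2, 3 do not contribute to this derivation.
Thus O(¬t), which is F(t): t is forbidden.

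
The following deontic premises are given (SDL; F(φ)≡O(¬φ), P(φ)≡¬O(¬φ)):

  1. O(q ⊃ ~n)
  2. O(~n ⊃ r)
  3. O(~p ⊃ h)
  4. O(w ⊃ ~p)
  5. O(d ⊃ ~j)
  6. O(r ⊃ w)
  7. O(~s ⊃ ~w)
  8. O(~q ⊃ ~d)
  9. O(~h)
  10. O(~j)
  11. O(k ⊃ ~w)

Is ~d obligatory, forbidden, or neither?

Obligatory

Premise 9 states O(~h) outright.
Premise 3, O(~p ⊃ h), contraposes to O(~h ⊃ p); with O(~h) we get O(p).
Premise 4 is O(w ⊃ ~p); contrapositively O(p ⊃ ~w). Since O(p) holds, K gives O(~w).
Premise 6 is O(r ⊃ w); contrapositively O(~w ⊃ ~r). Since O(~w) holds, K gives O(~r).
The contrapositive of premise 2 (O(~n ⊃ r)) is O(~r ⊃ n), and O(~r) is already established, so O(n).
The contrapositive of premise 1 (O(q ⊃ ~n)) is O(n ⊃ ~q), and O(n) is already established, so O(~q).
From O(~q) and premise 8, O(~q ⊃ ~d), we obtain O(~d).
Premises 5, 7, 10, 11 do not contribute to this derivation.
Hence ~d is obligatory.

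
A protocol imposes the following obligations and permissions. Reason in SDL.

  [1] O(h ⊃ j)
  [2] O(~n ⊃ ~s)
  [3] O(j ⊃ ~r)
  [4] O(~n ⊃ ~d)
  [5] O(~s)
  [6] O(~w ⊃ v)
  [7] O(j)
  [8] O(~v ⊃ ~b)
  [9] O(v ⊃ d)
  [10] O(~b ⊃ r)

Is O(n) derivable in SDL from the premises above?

Yes

Premise 7 states O(j) outright.
Applying K to premise 3 (O(j ⊃ ~r)) and O(j) yields O(~r).
Premise 10, O(~b ⊃ r), contraposes to O(~r ⊃ b); with O(~r) we get O(b).
Premise 8, O(~v ⊃ ~b), contraposes to O(b ⊃ v); with O(b) we get O(v).
From O(v) and premise 9, O(v ⊃ d), we obtain O(d).
Premise 4, O(~n ⊃ ~d), contraposes to O(d ⊃ n); with O(d) we get O(n).
Premises 1, 2, 5, 6 do not contribute to this derivation.
So O(n) follows.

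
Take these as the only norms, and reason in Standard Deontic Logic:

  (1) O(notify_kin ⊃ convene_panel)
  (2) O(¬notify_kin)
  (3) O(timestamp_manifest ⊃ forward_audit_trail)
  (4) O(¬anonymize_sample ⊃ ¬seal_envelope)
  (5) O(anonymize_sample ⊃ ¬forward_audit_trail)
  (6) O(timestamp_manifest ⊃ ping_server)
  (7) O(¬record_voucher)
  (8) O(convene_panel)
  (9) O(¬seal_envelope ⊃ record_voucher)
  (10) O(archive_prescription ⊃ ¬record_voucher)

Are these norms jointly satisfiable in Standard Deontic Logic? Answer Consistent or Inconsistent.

Premise 1 is O(notify_kin ⊃ convene_panel); even if O(convene_panel) held, inferring O(notify_kin) would be affirming the consequent — invalid.
So O(notify_kin) is not derivable, and the apparent clash with O(¬notify_kin) does not arise.
A world satisfying every obligation exists (e.g. anonymize_sample=true, archive_prescription=false, convene_panel=true, forward_audit_trail=false, notify_kin=false, ping_server=false, record_voucher=false, seal_envelope=true, timestamp_manifest=false); no atom is both obligatory and forbidden, so the set is consistent.

Consistent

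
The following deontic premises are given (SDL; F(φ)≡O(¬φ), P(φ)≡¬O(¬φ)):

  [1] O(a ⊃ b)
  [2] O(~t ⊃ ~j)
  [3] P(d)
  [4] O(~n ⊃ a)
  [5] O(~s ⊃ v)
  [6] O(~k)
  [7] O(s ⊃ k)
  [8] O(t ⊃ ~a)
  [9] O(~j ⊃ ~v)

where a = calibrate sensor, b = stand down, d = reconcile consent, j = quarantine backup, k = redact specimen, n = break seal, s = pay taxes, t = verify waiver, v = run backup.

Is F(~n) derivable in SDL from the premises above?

Yes

Premise 6 gives O(~k).
The contrapositive of premise 7 (O(s ⊃ k)) is O(~k ⊃ ~s), and O(~k) is already established, so O(~s).
Premise 5 is O(~s ⊃ v); since O(~s), deontic closure gives O(v).
The contrapositive of premise 9 (O(~j ⊃ ~v)) is O(v ⊃ j), and O(v) is already established, so O(j).
Premise 2 is O(~t ⊃ ~j); contrapositively O(j ⊃ t). Since O(j) holds, K gives O(t).
From O(t) and premise 8, O(t ⊃ ~a), we obtain O(~a).
Premise 4, O(~n ⊃ a), contraposes to O(~a ⊃ n); with O(~a) we get O(n).
Premises 1, 3 do not contribute to this derivation.
So O(n) holds, i.e. F(~n). The claim follows.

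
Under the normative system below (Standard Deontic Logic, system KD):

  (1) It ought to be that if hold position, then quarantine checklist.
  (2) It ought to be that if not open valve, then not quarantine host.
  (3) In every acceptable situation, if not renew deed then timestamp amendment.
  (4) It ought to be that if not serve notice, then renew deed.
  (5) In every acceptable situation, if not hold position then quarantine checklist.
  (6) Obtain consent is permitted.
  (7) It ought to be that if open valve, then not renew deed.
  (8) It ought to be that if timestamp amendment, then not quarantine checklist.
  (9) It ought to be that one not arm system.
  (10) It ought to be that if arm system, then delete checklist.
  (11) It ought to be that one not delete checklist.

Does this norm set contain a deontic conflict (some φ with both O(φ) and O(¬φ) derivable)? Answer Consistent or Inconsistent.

Consistent

Premise 10 is O(arm_system → delete_checklist), but O(arm_system) is not derivable from the premises, so it does not yield O(delete_checklist).
So O(delete_checklist) is not derivable, and the apparent clash with O(¬delete_checklist) does not arise.
A world satisfying every obligation exists (e.g. arm_system=false, delete_checklist=false, hold_position=false, obtain_consent=false, open_valve=false, quarantine_checklist=true, quarantine_host=false, renew_deed=true, serve_notice=false, timestamp_amendment=false); no atom is both obligatory and forbidden, so the set is consistent.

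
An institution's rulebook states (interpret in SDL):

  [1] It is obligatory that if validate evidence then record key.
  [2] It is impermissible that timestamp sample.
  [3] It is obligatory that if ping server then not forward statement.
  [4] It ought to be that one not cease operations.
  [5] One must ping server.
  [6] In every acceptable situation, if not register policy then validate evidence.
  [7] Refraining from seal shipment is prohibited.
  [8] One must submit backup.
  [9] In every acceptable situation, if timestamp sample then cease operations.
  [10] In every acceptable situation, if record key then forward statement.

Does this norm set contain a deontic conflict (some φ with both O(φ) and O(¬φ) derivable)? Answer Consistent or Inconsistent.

Premise 9 is O(timestamp_sample → cease_operations), but O(timestamp_sample) is not derivable from the premises, so it does not yield O(cease_operations).
So O(cease_operations) is not derivable, and the apparent clash with O(¬cease_operations) does not arise.
A world satisfying every obligation exists (e.g. cease_operations=false, forward_statement=false, ping_server=true, record_key=false, register_policy=true, seal_shipment=true, submit_backup=true, timestamp_sample=false, validate_evidence=false); no atom is both obligatory and forbidden, so the set is consistent.

Consistent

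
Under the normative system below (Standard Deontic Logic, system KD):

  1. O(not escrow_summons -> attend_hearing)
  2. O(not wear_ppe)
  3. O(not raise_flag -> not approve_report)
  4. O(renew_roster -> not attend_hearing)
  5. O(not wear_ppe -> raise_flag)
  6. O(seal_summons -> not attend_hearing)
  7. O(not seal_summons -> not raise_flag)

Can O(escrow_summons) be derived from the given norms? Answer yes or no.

Yes

From premise 2 we have O(not wear_ppe).
With premise 5, O(not wear_ppe -> raise_flag), the K-axiom yields O(raise_flag).
Premise 7 is O(not seal_summons -> not raise_flag); contrapositively O(raise_flag -> seal_summons). Since O(raise_flag) holds, K gives O(seal_summons).
From O(seal_summons) and premise 6, O(seal_summons -> not attend_hearing), we obtain O(not attend_hearing).
Premise 1, O(not escrow_summons -> attend_hearing), contraposes to O(not attend_hearing -> escrow_summons); with O(not attend_hearing) we get O(escrow_summons).
Premises 3, 4 do not contribute to this derivation.
So O(escrow_summons) follows.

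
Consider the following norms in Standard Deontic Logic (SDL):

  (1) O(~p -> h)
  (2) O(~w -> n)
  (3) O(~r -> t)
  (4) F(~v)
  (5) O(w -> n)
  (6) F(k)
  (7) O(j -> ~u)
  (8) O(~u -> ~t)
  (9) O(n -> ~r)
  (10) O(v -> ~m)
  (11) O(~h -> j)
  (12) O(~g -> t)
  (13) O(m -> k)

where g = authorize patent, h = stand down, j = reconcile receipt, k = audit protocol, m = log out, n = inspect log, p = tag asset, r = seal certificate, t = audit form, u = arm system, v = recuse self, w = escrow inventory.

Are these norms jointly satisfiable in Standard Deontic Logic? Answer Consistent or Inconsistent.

Consistent

Premise 13 is O(m -> k), but O(m) is not derivable from the premises, so it does not yield O(k).
So O(k) is not derivable, and the apparent clash with O(~k) does not arise.
A world satisfying every obligation exists (e.g. g=false, h=true, j=false, k=false, m=false, n=true, p=false, r=false, t=true, u=true, v=true, w=false); no atom is both obligatory and forbidden, so the set is consistent.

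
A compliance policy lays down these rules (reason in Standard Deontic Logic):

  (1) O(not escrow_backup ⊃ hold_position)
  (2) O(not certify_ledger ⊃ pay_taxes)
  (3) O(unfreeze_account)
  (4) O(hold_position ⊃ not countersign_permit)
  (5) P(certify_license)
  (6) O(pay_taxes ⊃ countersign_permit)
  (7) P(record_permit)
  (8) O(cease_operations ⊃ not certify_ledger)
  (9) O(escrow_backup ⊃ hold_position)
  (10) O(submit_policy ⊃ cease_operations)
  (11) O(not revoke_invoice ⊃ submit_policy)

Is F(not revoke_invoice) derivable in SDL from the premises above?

Yes

Premises 1 and 9 are O(not escrow_backup ⊃ hold_position) and O(escrow_backup ⊃ hold_position); every ideal world satisfies not escrow_backup or escrow_backup, so in either case hold_position holds — hence O(hold_position).
Premise 4 is O(hold_position ⊃ not countersign_permit); since O(hold_position), deontic closure gives O(not countersign_permit).
The contrapositive of premise 6 (O(pay_taxes ⊃ countersign_permit)) is O(not countersign_permit ⊃ not pay_taxes), and O(not countersign_permit) is already established, so O(not pay_taxes).
Premise 2, O(not certify_ledger ⊃ pay_taxes), contraposes to O(not pay_taxes ⊃ certify_ledger); with O(not pay_taxes) we get O(certify_ledger).
The contrapositive of premise 8 (O(cease_operations ⊃ not certify_ledger)) is O(certify_ledger ⊃ not cease_operations), and O(certify_ledger) is already established, so O(not cease_operations).
The contrapositive of premise 10 (O(submit_policy ⊃ cease_operations)) is O(not cease_operations ⊃ not submit_policy), and O(not cease_operations) is already established, so O(not submit_policy).
Premise 11 is O(not revoke_invoice ⊃ submit_policy); contrapositively O(not submit_policy ⊃ revoke_invoice). Since O(not submit_policy) holds, K gives O(revoke_invoice).
Premises 3, 5, 7 do not contribute to this derivation.
So O(revoke_invoice) holds, i.e. F(not revoke_invoice). The claim follows.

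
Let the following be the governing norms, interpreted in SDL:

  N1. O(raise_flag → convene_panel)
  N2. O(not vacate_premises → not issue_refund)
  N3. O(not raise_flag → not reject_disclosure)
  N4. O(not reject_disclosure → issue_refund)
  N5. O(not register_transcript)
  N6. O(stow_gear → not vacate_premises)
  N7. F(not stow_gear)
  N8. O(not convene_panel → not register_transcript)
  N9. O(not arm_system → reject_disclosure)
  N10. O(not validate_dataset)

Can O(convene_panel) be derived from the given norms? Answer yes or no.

Premise 7, F(not stow_gear), is equivalent to O(stow_gear).
Premise 6 is O(stow_gear → not vacate_premises); since O(stow_gear), deontic closure gives O(not vacate_premises).
Applying K to premise 2 (O(not vacate_premises → not issue_refund)) and O(not vacate_premises) yields O(not issue_refund).
The contrapositive of premise 4 (O(not reject_disclosure → issue_refund)) is O(not issue_refund → reject_disclosure), and O(not issue_refund) is already established, so O(reject_disclosure).
Premise 3 is O(not raise_flag → not reject_disclosure); contrapositively O(reject_disclosure → raise_flag). Since O(reject_disclosure) holds, K gives O(raise_flag).
With premise 1, O(raise_flag → convene_panel), the K-axiom yields O(convene_panel).
Premises 5, 8, 9, 10 do not contribute to this derivation.
So O(convene_panel) follows.

Yes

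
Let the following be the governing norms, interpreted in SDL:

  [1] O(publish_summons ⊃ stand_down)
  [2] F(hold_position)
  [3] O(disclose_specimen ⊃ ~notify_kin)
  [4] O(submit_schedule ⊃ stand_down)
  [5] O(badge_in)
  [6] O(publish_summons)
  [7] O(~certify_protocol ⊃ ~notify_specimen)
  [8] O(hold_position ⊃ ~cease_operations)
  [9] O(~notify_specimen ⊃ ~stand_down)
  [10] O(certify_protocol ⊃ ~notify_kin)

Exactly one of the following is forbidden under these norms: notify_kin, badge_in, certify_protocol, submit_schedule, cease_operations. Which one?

Premise 6 gives O(publish_summons).
Applying K to premise 1 (O(publish_summons ⊃ stand_down)) and O(publish_summons) yields O(stand_down).
The contrapositive of premise 9 (O(~notify_specimen ⊃ ~stand_down)) is O(stand_down ⊃ notify_specimen), and O(stand_down) is already established, so O(notify_specimen).
Premise 7 is O(~certify_protocol ⊃ ~notify_specimen); contrapositively O(notify_specimen ⊃ certify_protocol). Since O(notify_specimen) holds, K gives O(certify_protocol).
Applying K to premise 10 (O(certify_protocol ⊃ ~notify_kin)) and O(certify_protocol) yields O(~notify_kin).
So O(~notify_kin) holds, i.e. notify_kin is forbidden. None of the other listed options is forbidden under the premises.

notify_kin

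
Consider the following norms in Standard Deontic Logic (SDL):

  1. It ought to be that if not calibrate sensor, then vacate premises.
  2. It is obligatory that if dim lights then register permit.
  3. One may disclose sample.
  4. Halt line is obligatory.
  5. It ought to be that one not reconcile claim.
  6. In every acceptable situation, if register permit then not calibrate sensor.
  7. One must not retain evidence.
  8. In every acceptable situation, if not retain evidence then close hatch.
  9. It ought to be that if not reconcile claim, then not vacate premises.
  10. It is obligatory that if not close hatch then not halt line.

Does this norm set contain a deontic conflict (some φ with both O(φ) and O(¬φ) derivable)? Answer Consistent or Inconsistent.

Premise 10 is O(¬close_hatch → ¬halt_line), but O(¬close_hatch) is not derivable from the premises, so it does not yield O(¬halt_line).
So O(¬halt_line) is not derivable, and the apparent clash with O(halt_line) does not arise.
A world satisfying every obligation exists (e.g. calibrate_sensor=true, close_hatch=true, dim_lights=false, disclose_sample=false, halt_line=true, reconcile_claim=false, register_permit=false, retain_evidence=false, vacate_premises=false); no atom is both obligatory and forbidden, so the set is consistent.

Consistent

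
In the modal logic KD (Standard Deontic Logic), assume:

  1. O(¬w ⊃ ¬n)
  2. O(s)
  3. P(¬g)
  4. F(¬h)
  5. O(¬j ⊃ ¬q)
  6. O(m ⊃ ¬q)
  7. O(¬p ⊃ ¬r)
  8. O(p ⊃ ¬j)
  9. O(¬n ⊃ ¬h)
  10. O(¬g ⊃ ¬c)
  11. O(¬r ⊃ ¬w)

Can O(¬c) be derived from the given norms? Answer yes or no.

No

Premise 10 is O(¬g ⊃ ¬c), but O(¬g) is not derivable from the premises (the permission P(¬g) asserts only ¬O(g), not O(¬g)), so it does not yield O(¬c).
No other premise forces O(¬c). An ideal world satisfying every premise can still have ¬c false, so O(¬c) is not derivable.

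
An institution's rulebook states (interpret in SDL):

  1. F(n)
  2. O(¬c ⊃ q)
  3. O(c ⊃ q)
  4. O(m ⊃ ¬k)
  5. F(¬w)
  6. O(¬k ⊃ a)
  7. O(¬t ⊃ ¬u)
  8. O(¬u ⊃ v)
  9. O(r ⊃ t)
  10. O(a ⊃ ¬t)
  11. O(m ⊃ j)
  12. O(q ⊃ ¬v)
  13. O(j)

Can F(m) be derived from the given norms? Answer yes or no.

Premises 3 and 2 cover both cases: O(c ⊃ q) and O(¬c ⊃ q). Since c ∨ ¬c is a tautology, O(q) follows.
From O(q) and premise 12, O(q ⊃ ¬v), we obtain O(¬v).
Premise 8 is O(¬u ⊃ v); contrapositively O(¬v ⊃ u). Since O(¬v) holds, K gives O(u).
The contrapositive of premise 7 (O(¬t ⊃ ¬u)) is O(u ⊃ t), and O(u) is already established, so O(t).
Premise 10, O(a ⊃ ¬t), contraposes to O(t ⊃ ¬a); with O(t) we get O(¬a).
Premise 6 is O(¬k ⊃ a); contrapositively O(¬a ⊃ k). Since O(¬a) holds, K gives O(k).
The contrapositive of premise 4 (O(m ⊃ ¬k)) is O(k ⊃ ¬m), and O(k) is already established, so O(¬m).
Premises 1, 5, 9, 11, 13 do not contribute to this derivation.
So O(¬m) holds, i.e. F(m). The claim follows.

Yes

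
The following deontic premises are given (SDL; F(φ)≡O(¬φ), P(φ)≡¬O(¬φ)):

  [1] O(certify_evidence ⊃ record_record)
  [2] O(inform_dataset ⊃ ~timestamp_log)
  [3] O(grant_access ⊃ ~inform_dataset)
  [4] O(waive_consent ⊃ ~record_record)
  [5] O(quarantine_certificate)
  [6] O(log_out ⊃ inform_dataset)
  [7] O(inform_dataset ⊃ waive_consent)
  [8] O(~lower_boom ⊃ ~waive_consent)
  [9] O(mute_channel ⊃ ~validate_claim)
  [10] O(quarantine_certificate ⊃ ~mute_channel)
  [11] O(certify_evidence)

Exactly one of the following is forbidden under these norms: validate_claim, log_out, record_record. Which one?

log_out

Premise 11 gives O(certify_evidence).
Applying K to premise 1 (O(certify_evidence ⊃ record_record)) and O(certify_evidence) yields O(record_record).
Premise 4, O(waive_consent ⊃ ~record_record), contraposes to O(record_record ⊃ ~waive_consent); with O(record_record) we get O(~waive_consent).
Premise 7 is O(inform_dataset ⊃ waive_consent); contrapositively O(~waive_consent ⊃ ~inform_dataset). Since O(~waive_consent) holds, K gives O(~inform_dataset).
The contrapositive of premise 6 (O(log_out ⊃ inform_dataset)) is O(~inform_dataset ⊃ ~log_out), and O(~inform_dataset) is already established, so O(~log_out).
So O(~log_out) holds, i.e. log_out is forbidden. None of the other listed options is forbidden under the premises.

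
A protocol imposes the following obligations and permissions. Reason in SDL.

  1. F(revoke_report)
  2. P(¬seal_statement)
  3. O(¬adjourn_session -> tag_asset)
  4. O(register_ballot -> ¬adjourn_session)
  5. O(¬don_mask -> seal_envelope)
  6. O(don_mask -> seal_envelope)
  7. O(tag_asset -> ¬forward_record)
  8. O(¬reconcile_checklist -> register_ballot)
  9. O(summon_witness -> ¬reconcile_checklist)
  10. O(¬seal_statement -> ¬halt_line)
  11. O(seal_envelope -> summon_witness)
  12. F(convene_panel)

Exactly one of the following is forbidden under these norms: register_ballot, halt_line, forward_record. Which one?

forward_record

Premises 6 and 5 cover both cases: O(don_mask -> seal_envelope) and O(¬don_mask -> seal_envelope). Since don_mask ∨ ¬don_mask is a tautology, O(seal_envelope) follows.
From O(seal_envelope) and premise 11, O(seal_envelope -> summon_witness), we obtain O(summon_witness).
Premise 9 is O(summon_witness -> ¬reconcile_checklist); since O(summon_witness), deontic closure gives O(¬reconcile_checklist).
From O(¬reconcile_checklist) and premise 8, O(¬reconcile_checklist -> register_ballot), we obtain O(register_ballot).
Premise 4 is O(register_ballot -> ¬adjourn_session); since O(register_ballot), deontic closure gives O(¬adjourn_session).
Premise 3 is O(¬adjourn_session -> tag_asset); since O(¬adjourn_session), deontic closure gives O(tag_asset).
From O(tag_asset) and premise 7, O(tag_asset -> ¬forward_record), we obtain O(¬forward_record).
So O(¬forward_record) holds, i.e. forward_record is forbidden. None of the other listed options is forbidden under the premises.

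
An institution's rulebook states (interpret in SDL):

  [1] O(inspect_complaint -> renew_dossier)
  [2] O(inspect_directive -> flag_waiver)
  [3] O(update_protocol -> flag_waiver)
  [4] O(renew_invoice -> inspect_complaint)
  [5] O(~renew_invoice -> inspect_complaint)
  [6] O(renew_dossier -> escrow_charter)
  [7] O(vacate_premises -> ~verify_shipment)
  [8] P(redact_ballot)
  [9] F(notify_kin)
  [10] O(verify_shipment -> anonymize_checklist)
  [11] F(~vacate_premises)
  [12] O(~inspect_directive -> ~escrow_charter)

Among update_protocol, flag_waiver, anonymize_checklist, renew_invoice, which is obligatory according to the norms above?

flag_waiver

By case analysis on renew_invoice: premise 4 gives O(renew_invoice -> inspect_complaint) and premise 5 gives O(~renew_invoice -> inspect_complaint), so O(inspect_complaint) either way.
From O(inspect_complaint) and premise 1, O(inspect_complaint -> renew_dossier), we obtain O(renew_dossier).
Applying K to premise 6 (O(renew_dossier -> escrow_charter)) and O(renew_dossier) yields O(escrow_charter).
Premise 12 is O(~inspect_directive -> ~escrow_charter); contrapositively O(escrow_charter -> inspect_directive). Since O(escrow_charter) holds, K gives O(inspect_directive).
Applying K to premise 2 (O(inspect_directive -> flag_waiver)) and O(inspect_directive) yields O(flag_waiver).
So O(flag_waiver) holds — flag_waiver is obligatory. None of the other listed options is made obligatory by any chain of premises.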